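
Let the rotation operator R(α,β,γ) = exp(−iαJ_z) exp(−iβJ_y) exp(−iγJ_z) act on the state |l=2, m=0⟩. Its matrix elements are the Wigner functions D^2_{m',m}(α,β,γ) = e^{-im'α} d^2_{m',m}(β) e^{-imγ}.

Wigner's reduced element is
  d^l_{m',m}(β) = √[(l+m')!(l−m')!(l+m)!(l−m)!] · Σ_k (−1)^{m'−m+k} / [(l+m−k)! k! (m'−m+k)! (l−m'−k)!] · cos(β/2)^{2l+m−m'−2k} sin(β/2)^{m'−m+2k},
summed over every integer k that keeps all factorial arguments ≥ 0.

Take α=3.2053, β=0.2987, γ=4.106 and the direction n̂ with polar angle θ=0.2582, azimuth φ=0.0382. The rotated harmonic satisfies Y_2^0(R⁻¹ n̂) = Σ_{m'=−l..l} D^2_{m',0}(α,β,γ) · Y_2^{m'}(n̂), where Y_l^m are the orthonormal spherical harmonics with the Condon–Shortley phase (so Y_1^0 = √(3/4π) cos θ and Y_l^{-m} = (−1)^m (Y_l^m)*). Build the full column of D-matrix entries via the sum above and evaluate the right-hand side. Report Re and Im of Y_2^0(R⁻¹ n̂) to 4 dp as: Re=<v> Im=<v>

Re=0.3665 Im=0.0000

Need the full column D^2_{m',0} for m'=−2..2 at α=3.2053, β=0.2987, γ=4.106.
cos(β/2)=0.988868, sin(β/2)=0.148795
d^2_{-2,0}: single k=2 term ⇒ +0.053031;  D = +0.052601+0.006739i
d^2_{-1,0}: k∈[1..2] ⇒ +0.352436 -0.007980 = +0.344456;  D = -0.343757-0.021930i
d^2_{0,0}: k∈[0..2] ⇒ +0.956210 -0.086600 +0.000490 = +0.870101;  D = +0.870101+0.000000i
d^2_{1,0}: k∈[0..1] ⇒ -0.352436 +0.007980 = -0.344456;  D = +0.343757-0.021930i
d^2_{2,0}: single k=0 term ⇒ +0.053031;  D = +0.052601-0.006739i
Y_2^{m'}(θ=0.2582,φ=0.0382) and Σ D·Y over m':
  (+0.0526+0.0067i)·(+0.0251-0.0019i)  (-0.3438-0.0219i)·(+0.1906-0.0073i)  (+0.8701+0.0000i)·(+0.5691+0.0000i)  (+0.3438-0.0219i)·(-0.1906-0.0073i)  (+0.0526-0.0067i)·(+0.0251+0.0019i)
Y_2^0(R⁻¹ n̂) = +0.366487-0.000000i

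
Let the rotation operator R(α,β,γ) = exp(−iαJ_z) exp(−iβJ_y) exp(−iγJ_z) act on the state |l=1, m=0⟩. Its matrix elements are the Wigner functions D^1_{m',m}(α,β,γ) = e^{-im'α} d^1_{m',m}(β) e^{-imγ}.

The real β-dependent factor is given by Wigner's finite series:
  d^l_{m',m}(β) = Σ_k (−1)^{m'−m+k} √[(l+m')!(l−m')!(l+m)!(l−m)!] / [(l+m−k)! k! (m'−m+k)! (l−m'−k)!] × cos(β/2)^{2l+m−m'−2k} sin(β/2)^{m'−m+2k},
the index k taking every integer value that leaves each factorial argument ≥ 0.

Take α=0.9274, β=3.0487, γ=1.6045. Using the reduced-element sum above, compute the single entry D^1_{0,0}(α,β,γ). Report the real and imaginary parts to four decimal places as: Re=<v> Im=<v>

Re=-0.9957 Im=0.0000

First d^1_{0,0}(β=3.0487), then the phase factors e^{-i(0)α} and e^{-i(0)γ}:
Half-angle: c=0.046430, s=0.998922. N=√(1·1·1·1)=1.000000
k: max(0,(0)−(0))=0 … min(1+(0),1−(0))=1
  k=0: (−1)^0·1.0000/(1)·0.0464^2·0.9989^0 = +0.002156
  k=1: (−1)^1·1.0000/(1)·0.0464^0·0.9989^2 = -0.997844
d^1_{0,0}(3.0487) = +0.002156 -0.997844 = -0.995689
Phases: e^{-i·(0)·0.9274}=+1.000000+0.000000i, e^{-i·(0)·1.6045}=+1.000000+0.000000i ⇒ D=-0.995689+0.000000i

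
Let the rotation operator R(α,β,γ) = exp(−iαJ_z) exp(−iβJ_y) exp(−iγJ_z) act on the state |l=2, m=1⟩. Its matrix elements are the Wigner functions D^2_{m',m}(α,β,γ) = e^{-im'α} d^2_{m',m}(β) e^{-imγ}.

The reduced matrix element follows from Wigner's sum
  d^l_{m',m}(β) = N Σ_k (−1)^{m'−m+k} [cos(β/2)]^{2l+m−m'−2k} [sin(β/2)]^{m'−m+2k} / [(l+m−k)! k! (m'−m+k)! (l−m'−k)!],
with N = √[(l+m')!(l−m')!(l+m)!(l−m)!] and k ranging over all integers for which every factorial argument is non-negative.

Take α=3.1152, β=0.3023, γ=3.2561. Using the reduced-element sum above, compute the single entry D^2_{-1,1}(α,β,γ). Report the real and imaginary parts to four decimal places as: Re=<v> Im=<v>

Re=0.0653 Im=-0.0093

First d^2_{-1,1}(β=0.3023), then the phase factors e^{-i(-1)α} and e^{-i(1)γ}:
With c≡cos(β/2)=0.988599 and s≡sin(β/2)=0.150575, N=[1·6·6·1]^{1/2}=6.000000
Admissible k: 2..3 (factorial args all ≥0)
  k=2: (−1)^0·6.0000/(2)·0.9886^2·0.1506^2 = +0.066476
  k=3: (−1)^1·6.0000/(6)·0.9886^0·0.1506^4 = -0.000514
d^2_{-1,1}(0.3023) = +0.066476 -0.000514 = +0.065962
Attach z-rotation phases: D = e^{-i(-1)(3.1152)}·(+0.065962)·e^{-i(1)(3.2561)} = +0.065309-0.009263i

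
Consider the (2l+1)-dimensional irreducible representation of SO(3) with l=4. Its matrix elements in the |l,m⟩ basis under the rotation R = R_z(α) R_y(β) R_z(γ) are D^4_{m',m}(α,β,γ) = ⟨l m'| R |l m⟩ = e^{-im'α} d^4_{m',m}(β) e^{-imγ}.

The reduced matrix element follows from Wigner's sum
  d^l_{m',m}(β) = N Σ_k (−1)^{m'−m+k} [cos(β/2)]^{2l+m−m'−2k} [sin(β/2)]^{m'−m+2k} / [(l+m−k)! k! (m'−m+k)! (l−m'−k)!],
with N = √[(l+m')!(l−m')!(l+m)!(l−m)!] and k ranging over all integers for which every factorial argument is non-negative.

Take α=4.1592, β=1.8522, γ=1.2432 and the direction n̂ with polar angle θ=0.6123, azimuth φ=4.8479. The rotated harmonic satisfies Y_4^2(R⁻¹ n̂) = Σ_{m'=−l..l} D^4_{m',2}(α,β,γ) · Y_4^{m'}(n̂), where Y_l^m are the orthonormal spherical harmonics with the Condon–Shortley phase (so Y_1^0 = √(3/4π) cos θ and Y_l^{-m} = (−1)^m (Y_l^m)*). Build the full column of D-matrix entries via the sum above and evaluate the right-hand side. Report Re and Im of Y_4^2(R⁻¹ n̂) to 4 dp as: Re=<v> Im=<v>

Need the full column D^4_{m',2} for m'=−4..4 at α=4.1592, β=1.8522, γ=1.2432.
cos(β/2)=0.600956, sin(β/2)=0.799282
d^4_{-4,2}: single k=6 term ⇒ +0.498270;  D = -0.006593+0.498227i
d^4_{-3,2}: k∈[5..6] ⇒ +0.794719 -0.468606 = +0.326113;  D = -0.275183-0.174998i
d^4_{-2,2}: k∈[4..6] ⇒ +0.798476 -1.129971 +0.166572 = -0.164923;  D = -0.148419+0.071912i
d^4_{-1,2}: k∈[3..5] ⇒ +0.566015 -1.501878 +0.531349 = -0.404514;  D = +0.041190-0.402411i
d^4_{0,2}: k∈[2..4] ⇒ +0.285481 -1.346669 +0.893321 = -0.167867;  D = +0.133107+0.102284i
d^4_{1,2}: k∈[1..3] ⇒ +0.095992 -0.849023 +1.001252 = +0.248221;  D = +0.232098-0.088003i
d^4_{2,2}: k∈[0..2] ⇒ +0.017011 -0.361108 +0.798476 = +0.454380;  D = -0.086159+0.446137i
d^4_{3,2}: k∈[0..1] ⇒ -0.084657 +0.449261 = +0.364604;  D = -0.268272-0.246913i
d^4_{4,2}: single k=0 term ⇒ +0.159233;  D = +0.153309-0.043032i
Y_4^{m'}(θ=0.6123,φ=4.8479) and Σ D·Y over m':
  (-0.0066+0.4982i)·(+0.0414-0.0249i)  (-0.2752-0.1750i)·(-0.0769-0.1786i)  (-0.1484+0.0719i)·(-0.3926+0.1091i)  (+0.0412-0.4024i)·(+0.0507+0.3721i)  (+0.1331+0.1023i)·(-0.1475+0.0000i)  (+0.2321-0.0880i)·(-0.0507+0.3721i)  (-0.0862+0.4461i)·(-0.3926-0.1091i)  (-0.2683-0.2469i)·(+0.0769-0.1786i)  (+0.1533-0.0430i)·(+0.0414+0.0249i)
Y_4^2(R⁻¹ n̂) = +0.230804-0.025190i

Re=0.2308 Im=-0.0252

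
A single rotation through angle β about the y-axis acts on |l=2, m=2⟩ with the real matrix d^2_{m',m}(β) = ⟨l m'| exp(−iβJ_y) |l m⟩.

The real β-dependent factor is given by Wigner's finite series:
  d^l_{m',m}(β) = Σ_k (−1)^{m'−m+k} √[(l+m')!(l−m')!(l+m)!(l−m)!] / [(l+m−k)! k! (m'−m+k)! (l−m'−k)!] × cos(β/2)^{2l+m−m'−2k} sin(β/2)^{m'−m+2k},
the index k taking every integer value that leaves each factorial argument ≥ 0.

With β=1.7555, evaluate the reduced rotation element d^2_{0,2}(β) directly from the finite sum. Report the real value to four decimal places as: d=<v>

d^2_{0,2}(β=1.7555) via Wigner's sum:
Half-angle: c=0.638884, s=0.769303. N=√(2·2·24·1)=9.797959
k: max(0,(2)−(0))=2 … min(2+(2),2−(0))=2
  k=2: (−1)^0·9.7980/(4)·0.6389^2·0.7693^2 = +0.591718
d^2_{0,2}(1.7555) = +0.591718

d=0.5917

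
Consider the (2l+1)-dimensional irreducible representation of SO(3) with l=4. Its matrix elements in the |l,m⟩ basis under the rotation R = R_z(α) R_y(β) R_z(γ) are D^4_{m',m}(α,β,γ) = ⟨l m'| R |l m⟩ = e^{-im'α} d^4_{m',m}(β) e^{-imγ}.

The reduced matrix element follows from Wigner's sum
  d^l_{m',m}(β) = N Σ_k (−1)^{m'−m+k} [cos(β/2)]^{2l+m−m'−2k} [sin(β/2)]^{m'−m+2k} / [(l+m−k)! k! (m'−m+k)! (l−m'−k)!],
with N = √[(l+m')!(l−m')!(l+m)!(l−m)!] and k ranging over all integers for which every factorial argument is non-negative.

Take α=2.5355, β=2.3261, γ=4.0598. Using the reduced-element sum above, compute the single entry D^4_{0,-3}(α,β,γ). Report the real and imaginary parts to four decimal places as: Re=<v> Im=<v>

Re=0.3624 Im=-0.1477

D^4_{0,-3}(2.5355,2.3261,4.0598) = e^{-i·0·2.5355}·d^4_{0,-3}(2.3261)·e^{-i·-3·4.0598}. Compute d first:
c=cos(2.3261/2)=0.396541, s=sin(2.3261/2)=0.918017; N=√[24·24·1·5040]=1703.830978
k∈{0,1} keeps every argument non-negative
  k=0: (−1)^3·1703.8310/(144)·0.3965^5·0.9180^3 = -0.089755
  k=1: (−1)^4·1703.8310/(144)·0.3965^3·0.9180^5 = +0.481042
d^4_{0,-3}(2.3261) = -0.089755 +0.481042 = +0.391287
Attach z-rotation phases: D = e^{-i(0)(2.5355)}·(+0.391287)·e^{-i(-3)(4.0598)} = +0.362354-0.147666i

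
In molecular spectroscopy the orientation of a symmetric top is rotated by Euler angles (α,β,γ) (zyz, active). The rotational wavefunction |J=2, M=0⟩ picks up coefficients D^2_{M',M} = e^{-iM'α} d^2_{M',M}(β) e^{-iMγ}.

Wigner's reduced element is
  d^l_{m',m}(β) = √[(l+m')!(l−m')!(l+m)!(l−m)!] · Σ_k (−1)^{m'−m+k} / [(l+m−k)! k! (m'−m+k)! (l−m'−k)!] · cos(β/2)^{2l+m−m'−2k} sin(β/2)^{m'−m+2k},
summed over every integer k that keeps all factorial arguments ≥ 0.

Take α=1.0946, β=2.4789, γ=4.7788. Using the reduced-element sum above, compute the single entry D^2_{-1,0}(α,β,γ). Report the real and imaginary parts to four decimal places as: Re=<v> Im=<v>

Re=-0.2723 Im=-0.5279

First d^2_{-1,0}(β=2.4789), then the phase factors e^{-i(-1)α} and e^{-i(0)γ}:
Half-angle: c=0.325316, s=0.945605. N=√(1·6·2·2)=4.898979
k∈{1,2} keeps every argument non-negative
  k=1: (−1)^0·4.8990/(2)·0.3253^3·0.9456^1 = +0.079745
  k=2: (−1)^1·4.8990/(2)·0.3253^1·0.9456^3 = -0.673769
d^2_{-1,0}(2.4789) = +0.079745 -0.673769 = -0.594024
Attach z-rotation phases: D = e^{-i(-1)(1.0946)}·(-0.594024)·e^{-i(0)(4.7788)} = -0.272302-0.527936i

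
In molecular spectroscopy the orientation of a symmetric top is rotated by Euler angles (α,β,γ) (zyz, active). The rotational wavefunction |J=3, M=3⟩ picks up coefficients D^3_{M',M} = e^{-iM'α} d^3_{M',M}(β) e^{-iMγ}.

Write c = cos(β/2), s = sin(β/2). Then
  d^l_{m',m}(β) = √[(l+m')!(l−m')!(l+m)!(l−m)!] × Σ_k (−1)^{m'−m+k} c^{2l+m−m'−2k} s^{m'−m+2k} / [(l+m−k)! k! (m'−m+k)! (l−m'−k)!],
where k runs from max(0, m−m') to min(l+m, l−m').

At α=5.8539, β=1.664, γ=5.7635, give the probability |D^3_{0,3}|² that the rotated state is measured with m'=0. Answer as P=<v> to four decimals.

P=0.3044

First d^3_{0,3}(β=1.664), then the phase factors e^{-i(0)α} and e^{-i(3)γ}:
c=cos(1.664/2)=0.673399, s=sin(1.664/2)=0.739280; N=√[6·6·720·1]=160.996894
The bounds max(0,m−m')=3 and min(l+m,l−m')=3 give 1 term
  k=3: (−1)^0·160.9969/(36)·0.6734^3·0.7393^3 = +0.551770
d^3_{0,3}(1.664) = +0.551770
|D^3_{0,3}|² = |d^3_{0,3}(β)|² = (+0.551770)² = 0.304450 (the z-rotation phases have unit modulus)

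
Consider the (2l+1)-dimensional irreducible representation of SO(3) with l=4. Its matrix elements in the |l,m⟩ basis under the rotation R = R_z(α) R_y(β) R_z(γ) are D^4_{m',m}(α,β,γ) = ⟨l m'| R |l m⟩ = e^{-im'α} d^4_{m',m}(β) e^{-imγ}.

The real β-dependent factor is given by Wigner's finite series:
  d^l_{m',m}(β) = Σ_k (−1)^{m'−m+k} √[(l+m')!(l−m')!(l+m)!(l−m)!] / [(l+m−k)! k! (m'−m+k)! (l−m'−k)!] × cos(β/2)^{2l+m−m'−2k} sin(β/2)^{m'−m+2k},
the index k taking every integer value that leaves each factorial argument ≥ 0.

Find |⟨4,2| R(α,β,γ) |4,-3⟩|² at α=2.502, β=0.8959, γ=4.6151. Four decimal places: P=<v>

D^4_{2,-3}(2.502,0.8959,4.6151) = e^{-i·2·2.502}·d^4_{2,-3}(0.8959)·e^{-i·-3·4.6151}. Compute d first:
c=cos(0.8959/2)=0.901337, s=sin(0.8959/2)=0.433119; N=√[720·2·1·5040]=2693.993318
Admissible k: 0..1 (factorial args all ≥0)
  k=0: (−1)^5·2693.9933/(240)·0.9013^3·0.4331^5 = -0.125280
  k=1: (−1)^6·2693.9933/(720)·0.9013^1·0.4331^7 = +0.009643
d^4_{2,-3}(0.8959) = -0.125280 +0.009643 = -0.115637
|D^4_{2,-3}|² = |d^4_{2,-3}(β)|² = (-0.115637)² = 0.013372 (the z-rotation phases have unit modulus)

P=0.0134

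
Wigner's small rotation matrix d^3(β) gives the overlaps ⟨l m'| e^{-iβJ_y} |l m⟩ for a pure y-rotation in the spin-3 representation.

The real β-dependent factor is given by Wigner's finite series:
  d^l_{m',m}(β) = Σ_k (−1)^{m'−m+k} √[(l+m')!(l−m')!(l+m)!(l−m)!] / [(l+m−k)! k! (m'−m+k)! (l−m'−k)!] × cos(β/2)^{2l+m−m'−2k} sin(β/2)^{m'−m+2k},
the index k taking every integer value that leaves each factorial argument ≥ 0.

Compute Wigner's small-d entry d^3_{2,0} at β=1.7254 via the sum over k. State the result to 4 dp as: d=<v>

d=-0.2059

d^3_{2,0}(β=1.7254) via Wigner's sum:
Half-angle: c=0.650389, s=0.759601. N=√(120·1·6·6)=65.726707
k: max(0,(0)−(2))=0 … min(3+(0),3−(2))=1
  k=0: (−1)^2·65.7267/(12)·0.6504^4·0.7596^2 = +0.565490
  k=1: (−1)^3·65.7267/(12)·0.6504^2·0.7596^4 = -0.771347
d^3_{2,0}(1.7254) = +0.565490 -0.771347 = -0.205858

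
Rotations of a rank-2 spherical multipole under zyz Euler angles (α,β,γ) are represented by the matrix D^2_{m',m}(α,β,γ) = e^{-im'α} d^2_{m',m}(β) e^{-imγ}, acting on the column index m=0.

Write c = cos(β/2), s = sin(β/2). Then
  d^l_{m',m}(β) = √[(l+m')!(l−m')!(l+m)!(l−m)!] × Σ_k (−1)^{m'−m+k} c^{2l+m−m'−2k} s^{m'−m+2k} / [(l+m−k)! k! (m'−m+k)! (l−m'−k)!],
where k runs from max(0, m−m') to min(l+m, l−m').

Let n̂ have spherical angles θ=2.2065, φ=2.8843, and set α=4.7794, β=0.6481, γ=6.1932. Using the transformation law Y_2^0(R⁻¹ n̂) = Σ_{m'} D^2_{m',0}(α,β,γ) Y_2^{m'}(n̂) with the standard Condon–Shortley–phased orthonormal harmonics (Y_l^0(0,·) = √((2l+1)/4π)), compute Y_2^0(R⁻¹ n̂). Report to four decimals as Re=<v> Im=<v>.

Need the full column D^2_{m',0} for m'=−2..2 at α=4.7794, β=0.6481, γ=6.1932.
cos(β/2)=0.947954, sin(β/2)=0.318408
d^2_{-2,0}: single k=2 term ⇒ +0.223161;  D = -0.221160-0.029819i
d^2_{-1,0}: k∈[1..2] ⇒ +0.664387 -0.074958 = +0.589430;  D = +0.039469-0.588107i
d^2_{0,0}: k∈[0..2] ⇒ +0.807511 -0.364421 +0.010279 = +0.453369;  D = +0.453369+0.000000i
d^2_{1,0}: k∈[0..1] ⇒ -0.664387 +0.074958 = -0.589430;  D = -0.039469-0.588107i
d^2_{2,0}: single k=0 term ⇒ +0.223161;  D = -0.221160+0.029819i
Y_2^{m'}(θ=2.2065,φ=2.8843) and Σ D·Y over m':
  (-0.2212-0.0298i)·(+0.2177+0.1231i)  (+0.0395-0.5881i)·(+0.3569+0.0939i)  (+0.4534+0.0000i)·(+0.0182+0.0000i)  (-0.0395-0.5881i)·(-0.3569+0.0939i)  (-0.2212+0.0298i)·(+0.2177-0.1231i)
Y_2^0(R⁻¹ n̂) = +0.057925+0.000000i

Re=0.0579 Im=0.0000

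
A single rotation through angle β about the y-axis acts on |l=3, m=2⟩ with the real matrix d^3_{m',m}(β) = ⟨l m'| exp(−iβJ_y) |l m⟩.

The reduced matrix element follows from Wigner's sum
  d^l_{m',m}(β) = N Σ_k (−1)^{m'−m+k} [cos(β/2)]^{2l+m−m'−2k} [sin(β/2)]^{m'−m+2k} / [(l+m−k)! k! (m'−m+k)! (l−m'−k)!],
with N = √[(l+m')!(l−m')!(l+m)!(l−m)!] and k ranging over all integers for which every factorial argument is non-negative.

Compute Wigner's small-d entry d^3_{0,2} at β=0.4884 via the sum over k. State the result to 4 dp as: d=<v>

d=0.2662

d^3_{0,2}(β=0.4884) via Wigner's sum:
With c≡cos(β/2)=0.970331 and s≡sin(β/2)=0.241780, N=[6·6·120·1]^{1/2}=65.726707
k∈{2,3} keeps every argument non-negative
  k=2: (−1)^0·65.7267/(12)·0.9703^4·0.2418^2 = +0.283845
  k=3: (−1)^1·65.7267/(12)·0.9703^2·0.2418^4 = -0.017623
d^3_{0,2}(0.4884) = +0.283845 -0.017623 = +0.266222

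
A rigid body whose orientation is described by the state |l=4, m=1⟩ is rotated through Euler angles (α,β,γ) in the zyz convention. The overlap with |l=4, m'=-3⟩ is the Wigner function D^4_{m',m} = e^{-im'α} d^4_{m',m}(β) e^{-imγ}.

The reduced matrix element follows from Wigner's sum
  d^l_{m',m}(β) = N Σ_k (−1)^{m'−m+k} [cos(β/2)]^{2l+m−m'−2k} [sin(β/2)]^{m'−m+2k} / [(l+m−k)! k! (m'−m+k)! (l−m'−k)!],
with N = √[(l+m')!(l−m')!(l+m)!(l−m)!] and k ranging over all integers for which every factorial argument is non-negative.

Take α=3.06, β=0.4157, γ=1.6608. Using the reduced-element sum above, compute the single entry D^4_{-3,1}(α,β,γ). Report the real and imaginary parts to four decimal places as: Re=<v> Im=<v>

D^4_{-3,1}(3.06,0.4157,1.6608) = e^{-i·-3·3.06}·d^4_{-3,1}(0.4157)·e^{-i·1·1.6608}. Compute d first:
c=cos(0.4157/2)=0.978477, s=sin(0.4157/2)=0.206357; N=√[1·5040·120·6]=1904.940944
k: max(0,(1)−(-3))=4 … min(4+(1),4−(-3))=5
  k=4: (−1)^0·1904.9409/(144)·0.9785^4·0.2064^4 = +0.021988
  k=5: (−1)^1·1904.9409/(240)·0.9785^2·0.2064^6 = -0.000587
d^4_{-3,1}(0.4157) = +0.021988 -0.000587 = +0.021402
Phases: e^{-i·(-3)·3.06}=-0.970191+0.242341i, e^{-i·(1)·1.6608}=-0.089882-0.995952i ⇒ D=+0.007032+0.020214i

Re=0.0070 Im=0.0202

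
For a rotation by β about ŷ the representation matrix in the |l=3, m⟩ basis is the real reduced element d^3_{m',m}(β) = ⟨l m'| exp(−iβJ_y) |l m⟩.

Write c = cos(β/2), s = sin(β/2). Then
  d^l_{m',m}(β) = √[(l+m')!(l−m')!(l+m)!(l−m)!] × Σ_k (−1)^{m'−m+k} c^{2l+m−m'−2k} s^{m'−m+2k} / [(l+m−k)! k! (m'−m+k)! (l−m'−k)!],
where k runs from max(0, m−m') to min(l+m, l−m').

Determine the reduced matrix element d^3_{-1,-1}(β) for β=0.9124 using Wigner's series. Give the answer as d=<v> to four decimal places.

d^3_{-1,-1}(β=0.9124) via Wigner's sum:
c=cos(0.9124/2)=0.897733, s=sin(0.9124/2)=0.440540; N=√[2·24·2·24]=48.000000
k: max(0,(-1)−(-1))=0 … min(3+(-1),3−(-1))=2
  k=0: (−1)^0·48.0000/(48)·0.8977^6·0.4405^0 = +0.523460
  k=1: (−1)^1·48.0000/(6)·0.8977^4·0.4405^2 = -1.008438
  k=2: (−1)^2·48.0000/(8)·0.8977^2·0.4405^4 = +0.182132
d^3_{-1,-1}(0.9124) = +0.523460 -1.008438 +0.182132 = -0.302846

d=-0.3028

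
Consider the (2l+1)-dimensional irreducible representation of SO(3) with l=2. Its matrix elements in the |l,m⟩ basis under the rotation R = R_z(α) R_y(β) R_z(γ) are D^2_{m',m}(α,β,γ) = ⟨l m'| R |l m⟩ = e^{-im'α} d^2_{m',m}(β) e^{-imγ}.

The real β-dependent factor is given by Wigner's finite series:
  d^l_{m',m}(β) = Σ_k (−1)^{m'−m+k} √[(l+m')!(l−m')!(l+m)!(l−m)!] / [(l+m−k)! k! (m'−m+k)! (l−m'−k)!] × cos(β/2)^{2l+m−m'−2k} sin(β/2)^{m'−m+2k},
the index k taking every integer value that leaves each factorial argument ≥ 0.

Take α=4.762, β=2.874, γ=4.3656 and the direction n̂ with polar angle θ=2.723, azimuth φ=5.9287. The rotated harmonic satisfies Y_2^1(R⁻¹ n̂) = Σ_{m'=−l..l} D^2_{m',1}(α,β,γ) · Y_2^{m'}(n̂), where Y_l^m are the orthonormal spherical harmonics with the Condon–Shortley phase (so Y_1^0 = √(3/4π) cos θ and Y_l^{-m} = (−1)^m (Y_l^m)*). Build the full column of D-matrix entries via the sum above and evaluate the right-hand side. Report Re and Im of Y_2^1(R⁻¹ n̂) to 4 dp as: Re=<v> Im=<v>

Need the full column D^2_{m',1} for m'=−2..2 at α=4.762, β=2.874, γ=4.3656.
cos(β/2)=0.133397, sin(β/2)=0.991063
d^2_{-2,1}: single k=3 term ⇒ +0.259705;  D = +0.112029-0.234300i
d^2_{-1,1}: k∈[2..3] ⇒ +0.052435 -0.964727 = -0.912292;  D = -0.841550-0.352236i
d^2_{0,1}: k∈[1..2] ⇒ +0.005763 -0.318073 = -0.312310;  D = +0.106148-0.293718i
d^2_{1,1}: k∈[0..1] ⇒ +0.000317 -0.052435 = -0.052118;  D = +0.049834+0.015261i
d^2_{2,1}: single k=0 term ⇒ -0.004705;  D = -0.001153+0.004562i
Y_2^{m'}(θ=2.723,φ=5.9287) and Σ D·Y over m':
  (+0.1120-0.2343i)·(+0.0484+0.0416i)  (-0.8416-0.3522i)·(-0.2691-0.0996i)  (+0.1061-0.2937i)·(+0.4745+0.0000i)  (+0.0498+0.0153i)·(+0.2691-0.0996i)  (-0.0012+0.0046i)·(+0.0484-0.0416i)
Y_2^1(R⁻¹ n̂) = +0.271945+0.031947i

Re=0.2719 Im=0.0319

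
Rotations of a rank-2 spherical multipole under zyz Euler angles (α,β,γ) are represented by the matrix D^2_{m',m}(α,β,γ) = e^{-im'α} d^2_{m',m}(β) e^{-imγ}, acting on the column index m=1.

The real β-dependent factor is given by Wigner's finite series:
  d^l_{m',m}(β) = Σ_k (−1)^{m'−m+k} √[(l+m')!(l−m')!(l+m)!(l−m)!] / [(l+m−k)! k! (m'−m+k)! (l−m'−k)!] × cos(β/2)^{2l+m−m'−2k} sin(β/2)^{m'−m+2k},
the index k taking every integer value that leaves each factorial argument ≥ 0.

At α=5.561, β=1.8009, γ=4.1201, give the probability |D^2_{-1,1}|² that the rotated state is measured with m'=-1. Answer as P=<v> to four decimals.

P=0.1115

D^2_{-1,1}(5.561,1.8009,4.1201) = e^{-i·-1·5.561}·d^2_{-1,1}(1.8009)·e^{-i·1·4.1201}. Compute d first:
c=cos(1.8009/2)=0.621257, s=sin(1.8009/2)=0.783607; N=√[1·6·6·1]=6.000000
k: max(0,(1)−(-1))=2 … min(2+(1),2−(-1))=3
  k=2: (−1)^0·6.0000/(2)·0.6213^2·0.7836^2 = +0.710985
  k=3: (−1)^1·6.0000/(6)·0.6213^0·0.7836^4 = -0.377044
d^2_{-1,1}(1.8009) = +0.710985 -0.377044 = +0.333941
|D^2_{-1,1}|² = |d^2_{-1,1}(β)|² = (+0.333941)² = 0.111517 (the z-rotation phases have unit modulus)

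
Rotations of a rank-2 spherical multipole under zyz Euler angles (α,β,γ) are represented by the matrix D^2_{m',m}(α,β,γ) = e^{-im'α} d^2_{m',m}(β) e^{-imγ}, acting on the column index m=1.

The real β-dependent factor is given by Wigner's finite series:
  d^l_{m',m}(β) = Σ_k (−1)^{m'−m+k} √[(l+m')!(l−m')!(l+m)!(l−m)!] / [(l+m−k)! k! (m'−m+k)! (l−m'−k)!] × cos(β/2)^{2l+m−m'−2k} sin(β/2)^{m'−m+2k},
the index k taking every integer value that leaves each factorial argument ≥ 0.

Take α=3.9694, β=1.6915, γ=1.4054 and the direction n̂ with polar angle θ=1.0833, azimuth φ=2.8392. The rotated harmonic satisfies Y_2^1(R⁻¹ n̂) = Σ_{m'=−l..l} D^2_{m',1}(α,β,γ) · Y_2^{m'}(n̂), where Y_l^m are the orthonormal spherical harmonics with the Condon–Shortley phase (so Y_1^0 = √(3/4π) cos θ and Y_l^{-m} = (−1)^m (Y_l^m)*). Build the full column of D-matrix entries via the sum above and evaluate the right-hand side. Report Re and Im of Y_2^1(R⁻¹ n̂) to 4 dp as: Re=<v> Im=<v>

Re=0.2141 Im=-0.0913

Need the full column D^2_{m',1} for m'=−2..2 at α=3.9694, β=1.6915, γ=1.4054.
cos(β/2)=0.663170, sin(β/2)=0.748469
d^2_{-2,1}: single k=3 term ⇒ +0.556129;  D = +0.538811+0.137704i
d^2_{-1,1}: k∈[2..3] ⇒ +0.739126 -0.313830 = +0.425296;  D = -0.356304+0.232215i
d^2_{0,1}: k∈[1..2] ⇒ +0.534717 -0.681117 = -0.146400;  D = -0.024104+0.144402i
d^2_{1,1}: k∈[0..1] ⇒ +0.193419 -0.739126 = -0.545707;  D = -0.335620-0.430296i
d^2_{2,1}: single k=0 term ⇒ -0.436595;  D = +0.435178+0.035142i
Y_2^{m'}(θ=1.0833,φ=2.8392) and Σ D·Y over m':
  (+0.5388+0.1377i)·(+0.2480+0.1714i)  (-0.3563+0.2322i)·(-0.3052-0.0952i)  (-0.0241+0.1444i)·(-0.1078+0.0000i)  (-0.3356-0.4303i)·(+0.3052-0.0952i)  (+0.4352+0.0351i)·(+0.2480-0.1714i)
Y_2^1(R⁻¹ n̂) = +0.214054-0.091251i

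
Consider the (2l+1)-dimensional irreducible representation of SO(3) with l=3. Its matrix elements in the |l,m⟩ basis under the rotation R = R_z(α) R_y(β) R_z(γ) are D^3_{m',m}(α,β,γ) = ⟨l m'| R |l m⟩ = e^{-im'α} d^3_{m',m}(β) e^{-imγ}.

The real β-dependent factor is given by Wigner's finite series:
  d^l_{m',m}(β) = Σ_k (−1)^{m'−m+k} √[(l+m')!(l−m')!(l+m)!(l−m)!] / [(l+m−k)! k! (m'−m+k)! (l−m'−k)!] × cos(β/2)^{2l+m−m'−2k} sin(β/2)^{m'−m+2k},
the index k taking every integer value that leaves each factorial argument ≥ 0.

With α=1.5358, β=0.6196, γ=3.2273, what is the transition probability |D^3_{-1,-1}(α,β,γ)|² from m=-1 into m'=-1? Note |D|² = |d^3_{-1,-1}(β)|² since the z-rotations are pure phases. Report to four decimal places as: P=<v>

P=0.0330

Split into d^3_{-1,-1}(β=0.6196) × two z-phases.
Half-angle: c=0.952395, s=0.304868. N=√(2·24·2·24)=48.000000
Admissible k: 0..2 (factorial args all ≥0)
  k=0: (−1)^0·48.0000/(48)·0.9524^6·0.3049^0 = +0.746279
  k=1: (−1)^1·48.0000/(6)·0.9524^4·0.3049^2 = -0.611761
  k=2: (−1)^2·48.0000/(8)·0.9524^2·0.3049^4 = +0.047015
d^3_{-1,-1}(0.6196) = +0.746279 -0.611761 +0.047015 = +0.181533
|D^3_{-1,-1}|² = |d^3_{-1,-1}(β)|² = (+0.181533)² = 0.032954 (the z-rotation phases have unit modulus)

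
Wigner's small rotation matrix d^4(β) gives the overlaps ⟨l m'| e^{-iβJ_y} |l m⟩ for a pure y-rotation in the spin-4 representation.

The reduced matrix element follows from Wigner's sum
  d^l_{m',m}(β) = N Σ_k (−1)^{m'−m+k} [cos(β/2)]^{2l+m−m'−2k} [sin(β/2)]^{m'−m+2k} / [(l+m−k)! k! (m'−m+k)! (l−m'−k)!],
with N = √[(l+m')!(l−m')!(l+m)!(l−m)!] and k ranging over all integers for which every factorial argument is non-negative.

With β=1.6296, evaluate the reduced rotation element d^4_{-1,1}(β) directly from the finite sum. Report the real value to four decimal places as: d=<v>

d=-0.3415

d^4_{-1,1}(β=1.6296) via Wigner's sum:
Half-angle: c=0.686014, s=0.727588. N=√(6·120·120·6)=720.000000
k∈{2,3,4,5} keeps every argument non-negative
  k=2: (−1)^0·720.0000/(72)·0.6860^6·0.7276^2 = +0.551784
  k=3: (−1)^1·720.0000/(24)·0.6860^4·0.7276^4 = -1.862070
  k=4: (−1)^2·720.0000/(48)·0.6860^2·0.7276^6 = +1.047302
  k=5: (−1)^3·720.0000/(720)·0.6860^0·0.7276^8 = -0.078539
d^4_{-1,1}(1.6296) = +0.551784 -1.862070 +1.047302 -0.078539 = -0.341524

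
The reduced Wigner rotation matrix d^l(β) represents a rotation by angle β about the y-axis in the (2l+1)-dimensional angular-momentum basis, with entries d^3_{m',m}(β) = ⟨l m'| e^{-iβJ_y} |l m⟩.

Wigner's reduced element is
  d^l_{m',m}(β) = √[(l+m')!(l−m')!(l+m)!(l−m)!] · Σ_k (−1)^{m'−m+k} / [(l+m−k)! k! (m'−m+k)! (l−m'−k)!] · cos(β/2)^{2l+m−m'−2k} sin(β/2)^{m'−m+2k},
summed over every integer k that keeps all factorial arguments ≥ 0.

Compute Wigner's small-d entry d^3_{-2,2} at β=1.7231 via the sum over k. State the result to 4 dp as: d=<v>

d^3_{-2,2}(β=1.7231) via Wigner's sum:
c=cos(1.7231/2)=0.651262, s=sin(1.7231/2)=0.758853; N=√[1·120·120·1]=120.000000
k∈{4,5} keeps every argument non-negative
  k=4: (−1)^0·120.0000/(24)·0.6513^2·0.7589^4 = +0.703254
  k=5: (−1)^1·120.0000/(120)·0.6513^0·0.7589^6 = -0.190961
d^3_{-2,2}(1.7231) = +0.703254 -0.190961 = +0.512292

d=0.5123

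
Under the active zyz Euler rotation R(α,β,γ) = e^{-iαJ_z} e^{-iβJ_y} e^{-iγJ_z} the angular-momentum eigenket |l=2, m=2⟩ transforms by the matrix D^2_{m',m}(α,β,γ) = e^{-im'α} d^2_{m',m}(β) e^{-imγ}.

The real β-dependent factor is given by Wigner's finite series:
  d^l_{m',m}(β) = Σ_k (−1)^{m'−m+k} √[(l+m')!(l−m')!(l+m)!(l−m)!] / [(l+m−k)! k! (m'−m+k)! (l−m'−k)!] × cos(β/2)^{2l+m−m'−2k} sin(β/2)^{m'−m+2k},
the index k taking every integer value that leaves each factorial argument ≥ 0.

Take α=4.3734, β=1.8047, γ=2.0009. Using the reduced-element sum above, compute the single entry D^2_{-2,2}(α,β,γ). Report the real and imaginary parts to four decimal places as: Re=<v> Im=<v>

Re=0.0124 Im=-0.3791

D^2_{-2,2}(4.3734,1.8047,2.0009) = e^{-i·-2·4.3734}·d^2_{-2,2}(1.8047)·e^{-i·2·2.0009}. Compute d first:
Half-angle: c=0.619767, s=0.784786. N=√(1·24·24·1)=24.000000
The bounds max(0,m−m')=4 and min(l+m,l−m')=4 give 1 term
  k=4: (−1)^0·24.0000/(24)·0.6198^0·0.7848^4 = +0.379318
d^2_{-2,2}(1.8047) = +0.379318
Phases: e^{-i·(-2)·4.3734}=-0.778843+0.627219i, e^{-i·(2)·2.0009}=-0.652280+0.757978i ⇒ D=+0.012368-0.379117i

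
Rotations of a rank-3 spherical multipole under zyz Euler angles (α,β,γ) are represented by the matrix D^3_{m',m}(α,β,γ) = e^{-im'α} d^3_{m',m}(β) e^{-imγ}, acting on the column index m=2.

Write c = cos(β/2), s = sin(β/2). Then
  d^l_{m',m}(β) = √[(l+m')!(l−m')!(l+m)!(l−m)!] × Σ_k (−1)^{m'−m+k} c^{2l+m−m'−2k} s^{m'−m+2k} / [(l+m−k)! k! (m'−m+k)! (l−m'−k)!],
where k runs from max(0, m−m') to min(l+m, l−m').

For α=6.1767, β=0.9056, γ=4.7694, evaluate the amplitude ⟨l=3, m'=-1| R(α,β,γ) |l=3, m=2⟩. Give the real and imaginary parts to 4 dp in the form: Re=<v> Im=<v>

Re=-0.3313 Im=0.0743

Split into d^3_{-1,2}(β=0.9056) × two z-phases.
With c≡cos(β/2)=0.899226 and s≡sin(β/2)=0.437485, N=[2·24·120·1]^{1/2}=75.894664
Admissible k: 3..4 (factorial args all ≥0)
  k=3: (−1)^0·75.8947/(12)·0.8992^3·0.4375^3 = +0.385058
  k=4: (−1)^1·75.8947/(24)·0.8992^1·0.4375^5 = -0.045571
d^3_{-1,2}(0.9056) = +0.385058 -0.045571 = +0.339487
D = (+0.994336-0.106284i)·(+0.339487)·(-0.993507+0.113775i) = -0.331267+0.074254i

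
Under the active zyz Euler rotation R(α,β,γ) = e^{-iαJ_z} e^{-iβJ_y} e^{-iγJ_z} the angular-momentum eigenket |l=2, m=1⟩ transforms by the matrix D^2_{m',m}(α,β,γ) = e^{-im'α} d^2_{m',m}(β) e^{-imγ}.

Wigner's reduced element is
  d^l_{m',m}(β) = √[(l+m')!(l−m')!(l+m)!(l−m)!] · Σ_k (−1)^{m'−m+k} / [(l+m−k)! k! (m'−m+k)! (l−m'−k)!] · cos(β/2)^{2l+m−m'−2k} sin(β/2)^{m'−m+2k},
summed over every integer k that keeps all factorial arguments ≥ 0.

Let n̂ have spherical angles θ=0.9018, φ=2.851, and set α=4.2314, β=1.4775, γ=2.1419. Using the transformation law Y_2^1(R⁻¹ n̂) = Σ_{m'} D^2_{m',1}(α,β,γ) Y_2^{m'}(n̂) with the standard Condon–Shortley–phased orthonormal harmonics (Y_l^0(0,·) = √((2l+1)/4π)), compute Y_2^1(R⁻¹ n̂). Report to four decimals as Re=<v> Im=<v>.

Re=0.0511 Im=-0.1468

Need the full column D^2_{m',1} for m'=−2..2 at α=4.2314, β=1.4775, γ=2.1419.
cos(β/2)=0.739311, sin(β/2)=0.673364
d^2_{-2,1}: single k=3 term ⇒ +0.451448;  D = +0.451127+0.017022i
d^2_{-1,1}: k∈[2..3] ⇒ +0.743491 -0.205589 = +0.537902;  D = -0.266667+0.467147i
d^2_{0,1}: k∈[1..2] ⇒ +0.666510 -0.552908 = +0.113602;  D = -0.061409-0.095574i
d^2_{1,1}: k∈[0..1] ⇒ +0.298750 -0.743491 = -0.444741;  D = -0.442936+0.040023i
d^2_{2,1}: single k=0 term ⇒ -0.544203;  D = +0.207340-0.503158i
Y_2^{m'}(θ=0.9018,φ=2.851) and Σ D·Y over m':
  (+0.4511+0.0170i)·(+0.1987+0.1305i)  (-0.2667+0.4671i)·(-0.3601-0.1077i)  (-0.0614-0.0956i)·(+0.0486+0.0000i)  (-0.4429+0.0400i)·(+0.3601-0.1077i)  (+0.2073-0.5032i)·(+0.1987-0.1305i)
Y_2^1(R⁻¹ n̂) = +0.051096-0.146795i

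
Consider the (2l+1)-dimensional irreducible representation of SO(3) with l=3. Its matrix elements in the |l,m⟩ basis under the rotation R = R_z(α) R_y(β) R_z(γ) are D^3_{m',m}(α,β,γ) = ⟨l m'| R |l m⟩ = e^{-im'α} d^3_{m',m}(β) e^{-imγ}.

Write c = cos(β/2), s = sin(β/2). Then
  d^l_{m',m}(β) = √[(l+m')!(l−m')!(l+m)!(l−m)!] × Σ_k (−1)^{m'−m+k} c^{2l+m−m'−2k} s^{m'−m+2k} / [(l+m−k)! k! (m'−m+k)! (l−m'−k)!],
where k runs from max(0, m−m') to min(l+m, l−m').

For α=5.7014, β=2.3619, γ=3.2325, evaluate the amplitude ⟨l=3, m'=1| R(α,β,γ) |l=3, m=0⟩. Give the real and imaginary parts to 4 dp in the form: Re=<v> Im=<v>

First d^3_{1,0}(β=2.3619), then the phase factors e^{-i(1)α} and e^{-i(0)γ}:
Half-angle: c=0.380046, s=0.924967. N=√(24·2·6·6)=41.569219
The bounds max(0,m−m')=0 and min(l+m,l−m')=2 give 3 terms
  k=0: (−1)^1·41.5692/(12)·0.3800^5·0.9250^1 = -0.025404
  k=1: (−1)^2·41.5692/(4)·0.3800^3·0.9250^3 = +0.451441
  k=2: (−1)^3·41.5692/(12)·0.3800^1·0.9250^5 = -0.891373
d^3_{1,0}(2.3619) = -0.025404 +0.451441 -0.891373 = -0.465336
Attach z-rotation phases: D = e^{-i(1)(5.7014)}·(-0.465336)·e^{-i(0)(3.2325)} = -0.388780-0.255710i

Re=-0.3888 Im=-0.2557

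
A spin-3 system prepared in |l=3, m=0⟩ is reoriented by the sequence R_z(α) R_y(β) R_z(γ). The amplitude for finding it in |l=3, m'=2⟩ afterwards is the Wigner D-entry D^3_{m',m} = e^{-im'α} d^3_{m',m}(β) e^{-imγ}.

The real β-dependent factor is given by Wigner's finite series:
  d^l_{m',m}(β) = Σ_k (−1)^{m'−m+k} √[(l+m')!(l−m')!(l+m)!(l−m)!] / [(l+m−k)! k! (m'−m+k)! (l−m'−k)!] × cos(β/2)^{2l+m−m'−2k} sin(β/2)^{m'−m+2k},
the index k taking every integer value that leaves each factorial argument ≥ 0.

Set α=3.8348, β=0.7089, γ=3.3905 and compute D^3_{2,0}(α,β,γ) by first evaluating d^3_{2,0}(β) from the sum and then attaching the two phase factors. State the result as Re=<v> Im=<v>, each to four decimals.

Re=0.0808 Im=-0.4330

D^3_{2,0}(3.8348,0.7089,3.3905) = e^{-i·2·3.8348}·d^3_{2,0}(0.7089)·e^{-i·0·3.3905}. Compute d first:
With c≡cos(β/2)=0.937838 and s≡sin(β/2)=0.347075, N=[120·1·6·6]^{1/2}=65.726707
The bounds max(0,m−m')=0 and min(l+m,l−m')=1 give 2 terms
  k=0: (−1)^2·65.7267/(12)·0.9378^4·0.3471^2 = +0.510407
  k=1: (−1)^3·65.7267/(12)·0.9378^2·0.3471^4 = -0.069905
d^3_{2,0}(0.7089) = +0.510407 -0.069905 = +0.440502
Attach z-rotation phases: D = e^{-i(2)(3.8348)}·(+0.440502)·e^{-i(0)(3.3905)} = +0.080761-0.433036i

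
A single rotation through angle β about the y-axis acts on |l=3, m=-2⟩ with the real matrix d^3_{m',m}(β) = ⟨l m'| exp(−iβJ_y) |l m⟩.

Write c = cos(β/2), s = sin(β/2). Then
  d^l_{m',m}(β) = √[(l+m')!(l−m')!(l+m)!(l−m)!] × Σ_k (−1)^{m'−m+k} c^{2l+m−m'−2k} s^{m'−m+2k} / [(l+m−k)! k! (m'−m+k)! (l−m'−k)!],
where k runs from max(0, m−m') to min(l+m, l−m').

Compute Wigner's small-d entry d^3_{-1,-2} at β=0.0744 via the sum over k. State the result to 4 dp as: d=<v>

d=-0.1169

d^3_{-1,-2}(β=0.0744) via Wigner's sum:
c=cos(0.0744/2)=0.999308, s=sin(0.0744/2)=0.037191; N=√[2·24·1·120]=75.894664
Admissible k: 0..1 (factorial args all ≥0)
  k=0: (−1)^1·75.8947/(24)·0.9993^5·0.0372^1 = -0.117203
  k=1: (−1)^2·75.8947/(12)·0.9993^3·0.0372^3 = +0.000325
d^3_{-1,-2}(0.0744) = -0.117203 +0.000325 = -0.116879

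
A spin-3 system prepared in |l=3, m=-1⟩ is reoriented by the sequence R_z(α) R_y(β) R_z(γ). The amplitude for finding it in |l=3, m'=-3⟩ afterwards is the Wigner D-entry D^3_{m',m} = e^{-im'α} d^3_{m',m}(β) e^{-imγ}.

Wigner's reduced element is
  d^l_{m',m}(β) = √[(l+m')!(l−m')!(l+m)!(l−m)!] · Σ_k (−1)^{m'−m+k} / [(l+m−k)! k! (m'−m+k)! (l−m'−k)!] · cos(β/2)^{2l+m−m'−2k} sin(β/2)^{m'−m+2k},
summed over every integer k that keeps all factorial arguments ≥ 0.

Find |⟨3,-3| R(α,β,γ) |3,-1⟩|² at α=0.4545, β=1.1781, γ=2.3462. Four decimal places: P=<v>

D^3_{-3,-1}(0.4545,1.1781,2.3462) = e^{-i·-3·0.4545}·d^3_{-3,-1}(1.1781)·e^{-i·-1·2.3462}. Compute d first:
With c≡cos(β/2)=0.831469 and s≡sin(β/2)=0.555571, N=[1·720·2·24]^{1/2}=185.903201
Admissible k: 2..2 (factorial args all ≥0)
  k=2: (−1)^0·185.9032/(48)·0.8315^4·0.5556^2 = +0.571359
d^3_{-3,-1}(1.1781) = +0.571359
|D^3_{-3,-1}|² = |d^3_{-3,-1}(β)|² = (+0.571359)² = 0.326451 (the z-rotation phases have unit modulus)

P=0.3265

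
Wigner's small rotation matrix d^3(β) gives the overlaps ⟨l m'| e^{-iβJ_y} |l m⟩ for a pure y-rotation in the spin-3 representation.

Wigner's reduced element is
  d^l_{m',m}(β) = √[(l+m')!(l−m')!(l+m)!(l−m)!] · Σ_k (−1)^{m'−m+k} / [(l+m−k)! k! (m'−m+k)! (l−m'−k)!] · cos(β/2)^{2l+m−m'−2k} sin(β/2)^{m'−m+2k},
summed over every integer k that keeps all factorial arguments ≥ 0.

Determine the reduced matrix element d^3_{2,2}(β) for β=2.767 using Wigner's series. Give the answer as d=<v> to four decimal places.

d^3_{2,2}(β=2.767) via Wigner's sum:
With c≡cos(β/2)=0.186203 and s≡sin(β/2)=0.982511, N=[120·1·120·1]^{1/2}=120.000000
k: max(0,(2)−(2))=0 … min(3+(2),3−(2))=1
  k=0: (−1)^0·120.0000/(120)·0.1862^6·0.9825^0 = +0.000042
  k=1: (−1)^1·120.0000/(24)·0.1862^4·0.9825^2 = -0.005802
d^3_{2,2}(2.767) = +0.000042 -0.005802 = -0.005761

d=-0.0058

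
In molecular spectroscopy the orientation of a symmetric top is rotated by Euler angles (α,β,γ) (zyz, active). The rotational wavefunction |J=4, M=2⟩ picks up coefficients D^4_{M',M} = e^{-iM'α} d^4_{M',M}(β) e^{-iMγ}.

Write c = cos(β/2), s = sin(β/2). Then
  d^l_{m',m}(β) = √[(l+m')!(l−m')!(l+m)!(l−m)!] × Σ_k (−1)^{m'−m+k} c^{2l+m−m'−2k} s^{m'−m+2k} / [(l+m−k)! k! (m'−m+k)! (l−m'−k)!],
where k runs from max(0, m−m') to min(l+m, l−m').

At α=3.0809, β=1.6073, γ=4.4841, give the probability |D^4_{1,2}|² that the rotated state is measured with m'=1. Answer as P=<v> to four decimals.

D^4_{1,2}(3.0809,1.6073,4.4841) = e^{-i·1·3.0809}·d^4_{1,2}(1.6073)·e^{-i·2·4.4841}. Compute d first:
c=cos(1.6073/2)=0.694084, s=sin(1.6073/2)=0.719894; N=√[120·6·720·2]=1018.233765
k: max(0,(2)−(1))=1 … min(4+(2),4−(1))=3
  k=1: (−1)^0·1018.2338/(240)·0.6941^7·0.7199^1 = +0.237022
  k=2: (−1)^1·1018.2338/(48)·0.6941^5·0.7199^3 = -1.274887
  k=3: (−1)^2·1018.2338/(72)·0.6941^3·0.7199^5 = +0.914312
d^4_{1,2}(1.6073) = +0.237022 -1.274887 +0.914312 = -0.123554
|D^4_{1,2}|² = |d^4_{1,2}(β)|² = (-0.123554)² = 0.015266 (the z-rotation phases have unit modulus)

P=0.0153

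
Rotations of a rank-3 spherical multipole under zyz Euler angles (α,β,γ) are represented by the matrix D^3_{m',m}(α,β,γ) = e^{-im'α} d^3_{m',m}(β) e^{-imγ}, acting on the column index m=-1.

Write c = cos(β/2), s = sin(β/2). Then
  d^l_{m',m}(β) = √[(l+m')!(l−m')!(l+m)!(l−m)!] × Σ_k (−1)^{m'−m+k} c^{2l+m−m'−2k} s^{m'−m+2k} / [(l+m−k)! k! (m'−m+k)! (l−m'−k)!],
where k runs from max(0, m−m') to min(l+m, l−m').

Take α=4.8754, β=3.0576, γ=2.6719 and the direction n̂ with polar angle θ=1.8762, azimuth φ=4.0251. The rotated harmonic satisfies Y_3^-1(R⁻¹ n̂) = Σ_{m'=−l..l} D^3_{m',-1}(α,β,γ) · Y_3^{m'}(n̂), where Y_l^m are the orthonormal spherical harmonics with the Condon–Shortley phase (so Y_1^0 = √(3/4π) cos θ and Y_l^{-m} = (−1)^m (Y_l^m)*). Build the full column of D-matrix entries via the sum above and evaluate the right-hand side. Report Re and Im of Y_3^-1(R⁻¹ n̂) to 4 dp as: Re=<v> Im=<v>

Re=-0.0260 Im=0.1117

Need the full column D^3_{m',-1} for m'=−3..3 at α=4.8754, β=3.0576, γ=2.6719.
cos(β/2)=0.041984, sin(β/2)=0.999118
d^3_{-3,-1}: single k=2 term ⇒ +0.000012;  D = +0.000000-0.000012i
d^3_{-2,-1}: k∈[1..2] ⇒ +0.000000 -0.000467 = -0.000466;  D = -0.000462+0.000067i
d^3_{-1,-1}: k∈[0..2] ⇒ +0.000000 -0.000025 +0.010539 = +0.010514;  D = +0.003174+0.010023i
d^3_{0,-1}: k∈[0..2] ⇒ -0.000000 +0.000767 -0.144797 = -0.144030;  D = +0.128433-0.065190i
d^3_{1,-1}: k∈[0..2] ⇒ +0.000019 -0.014052 +0.994721 = +0.980688;  D = -0.579908-0.790858i
d^3_{2,-1}: k∈[0..1] ⇒ -0.000467 +0.132181 = +0.131714;  D = +0.092170-0.094092i
d^3_{3,-1}: single k=0 term ⇒ +0.006803;  D = +0.005568+0.003909i
Y_3^{m'}(θ=1.8762,φ=4.0251) and Σ D·Y over m':
  (+0.0000-0.0000i)·(+0.3192+0.1707i)  (-0.0005+0.0001i)·(+0.0545+0.2741i)  (+0.0032+0.0100i)·(+0.1072-0.1306i)  (+0.1284-0.0652i)·(+0.2859+0.0000i)  (-0.5799-0.7909i)·(-0.1072-0.1306i)  (+0.0922-0.0941i)·(+0.0545-0.2741i)  (+0.0056+0.0039i)·(-0.3192+0.1707i)
Y_3^-1(R⁻¹ n̂) = -0.025998+0.111655i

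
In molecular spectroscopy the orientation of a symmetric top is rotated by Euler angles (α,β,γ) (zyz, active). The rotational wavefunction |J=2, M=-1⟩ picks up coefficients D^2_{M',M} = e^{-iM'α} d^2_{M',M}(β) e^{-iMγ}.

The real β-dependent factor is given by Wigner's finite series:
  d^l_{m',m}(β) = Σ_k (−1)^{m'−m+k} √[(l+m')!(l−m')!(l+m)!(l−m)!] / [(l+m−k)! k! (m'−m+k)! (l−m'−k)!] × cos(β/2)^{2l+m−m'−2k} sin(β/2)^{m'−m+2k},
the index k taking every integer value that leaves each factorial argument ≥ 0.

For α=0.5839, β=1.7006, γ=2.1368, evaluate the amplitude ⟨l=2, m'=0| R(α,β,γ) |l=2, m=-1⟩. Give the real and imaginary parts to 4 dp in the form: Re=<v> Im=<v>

D^2_{0,-1}(0.5839,1.7006,2.1368) = e^{-i·0·0.5839}·d^2_{0,-1}(1.7006)·e^{-i·-1·2.1368}. Compute d first:
c=cos(1.7006/2)=0.659758, s=sin(1.7006/2)=0.751478; N=√[2·2·1·6]=4.898979
k∈{0,1} keeps every argument non-negative
  k=0: (−1)^1·4.8990/(2)·0.6598^3·0.7515^1 = -0.528622
  k=1: (−1)^2·4.8990/(2)·0.6598^1·0.7515^3 = +0.685819
d^2_{0,-1}(1.7006) = -0.528622 +0.685819 = +0.157197
Attach z-rotation phases: D = e^{-i(0)(0.5839)}·(+0.157197)·e^{-i(-1)(2.1368)} = -0.084299+0.132682i

Re=-0.0843 Im=0.1327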